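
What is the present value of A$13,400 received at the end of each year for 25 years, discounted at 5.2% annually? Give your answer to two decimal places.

PV = PMT · [1 − (1+i)^(−n)] / i = 13400 · 13.815711 = 185,130.5224

A$185,130.52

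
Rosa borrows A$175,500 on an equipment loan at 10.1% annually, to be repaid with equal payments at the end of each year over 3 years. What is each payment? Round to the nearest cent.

A$70,695.42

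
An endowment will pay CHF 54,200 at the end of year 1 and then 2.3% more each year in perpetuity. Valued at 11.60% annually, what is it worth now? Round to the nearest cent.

CHF 582,795.70

PV = D₁/(r − g) = 54200/(0.116 − 0.023) = 582,795.6989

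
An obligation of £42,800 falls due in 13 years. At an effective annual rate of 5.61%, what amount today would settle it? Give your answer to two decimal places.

£21,051.27

Discount factor = (1+0.0561)^(−13) = 0.491852; PV = 42,800 × 0.491852 = 21,051.2658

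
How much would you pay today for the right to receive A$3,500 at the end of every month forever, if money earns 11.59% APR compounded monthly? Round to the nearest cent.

A$362,381.36

Periodic rate i = 0.1159/12 = 0.00965833.
PV = C/r = 3500/0.00965833 = 362,381.3632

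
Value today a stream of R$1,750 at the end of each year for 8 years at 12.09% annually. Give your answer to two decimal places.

R$8,666.10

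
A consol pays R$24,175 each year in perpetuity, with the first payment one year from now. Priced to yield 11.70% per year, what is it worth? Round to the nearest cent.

PV = C/r = 24175/0.117 = 206,623.9316

R$206,623.93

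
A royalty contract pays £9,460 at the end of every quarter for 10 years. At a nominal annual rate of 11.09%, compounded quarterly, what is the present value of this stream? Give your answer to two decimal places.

With 4 periods per year: i = 0.027725, n = 40.
PV = 9460 × [1 − (1+0.027725)^(−40)] / 0.027725 = 9460 × 23.988957 = 226,935.5305

£226,935.53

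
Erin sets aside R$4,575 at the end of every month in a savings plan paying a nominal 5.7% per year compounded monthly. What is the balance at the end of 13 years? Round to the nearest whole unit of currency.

With 12 periods per year: i = 0.00475, n = 156.
Accumulation factor s(156|0.00475) = 230.390548; FV = 4575 × 230.390548 = 1,054,036.7549

R$1,054,037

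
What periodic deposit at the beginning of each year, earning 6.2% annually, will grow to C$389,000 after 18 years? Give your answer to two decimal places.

PMT = 389000 / ( [(1+0.062)^18 − 1] / 0.062 × (1+i) ) = 389000 / 33.450421 = 11,629.1512

C$11,629.15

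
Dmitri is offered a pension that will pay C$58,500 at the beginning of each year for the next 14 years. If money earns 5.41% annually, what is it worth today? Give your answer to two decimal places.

PV = 58500 × [1 − (1+0.0541)^(−14)] / 0.0541 × (1+i) = 58500 × 10.165935 = 594,707.2144
Payments are at the start of each period, so multiply by (1+i).

C$594,707.21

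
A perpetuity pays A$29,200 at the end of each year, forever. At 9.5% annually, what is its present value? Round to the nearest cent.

PV = PMT / i = 29200 / 0.095 = 307,368.4211

A$307,368.42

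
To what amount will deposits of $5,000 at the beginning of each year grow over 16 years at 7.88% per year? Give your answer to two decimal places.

$161,925.55

Accumulation factor s(16|0.0788) × (1+i) = 32.385109; FV = 5000 × 32.385109 = 161,925.5472
(Beginning-of-period payments → annuity-due factor ×(1+i).)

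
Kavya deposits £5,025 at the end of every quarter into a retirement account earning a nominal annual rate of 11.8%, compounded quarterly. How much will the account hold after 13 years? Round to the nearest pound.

£602,136

i = 0.118/4 = 0.0295 per quarter; n = 13·4 = 52.
FV = PMT · [(1+i)^n − 1] / i = 5025 · 119.828016 = 602,135.7798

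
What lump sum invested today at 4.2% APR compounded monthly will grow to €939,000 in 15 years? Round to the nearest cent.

€500,654.08

With 12 periods per year: i = 0.0035, n = 180.
PV = 939,000 / (1 + 0.0035)^180 = 939,000 / 1.875546 = 500,654.0850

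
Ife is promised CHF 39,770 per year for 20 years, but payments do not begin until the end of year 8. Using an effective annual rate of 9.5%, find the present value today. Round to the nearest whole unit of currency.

CHF 185,674

PV at t=7 (ordinary 20-year annuity): 39770 × a(20|0.095) = 39770 × 8.812382 = 350,468.4368
PV₀ = 350,468.4368 / (1+0.095)^7 = 350,468.4368 / 1.887552 = 185,673.5655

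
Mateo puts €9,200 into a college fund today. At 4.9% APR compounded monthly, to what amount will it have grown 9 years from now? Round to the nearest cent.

Periodic rate i = 0.049/12 = 0.00408333; n = 9 × 12 = 108 periods.
FV = 9,200 × (1 + 0.00408333)^108 = 14,286.3645

€14,286.36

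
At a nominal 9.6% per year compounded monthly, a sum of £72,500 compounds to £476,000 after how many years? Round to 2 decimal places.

19.68 years

Periodic rate i = 0.096/12 = 0.008.
(1+i)^n = 476000/72500 = 6.56552, so n = ln 6.56552 / ln 1.008 = 236.1686 months
= 236.1686/12 years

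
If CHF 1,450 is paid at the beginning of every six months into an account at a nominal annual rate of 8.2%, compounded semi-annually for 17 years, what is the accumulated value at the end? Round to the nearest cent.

CHF 107,515.17

i = 0.082/2 = 0.041 per half-year; n = 17·2 = 34.
Accumulation factor s(34|0.041) × (1+i) = 74.148390; FV = 1450 × 74.148390 = 107,515.1655
(Beginning-of-period payments → annuity-due factor ×(1+i).)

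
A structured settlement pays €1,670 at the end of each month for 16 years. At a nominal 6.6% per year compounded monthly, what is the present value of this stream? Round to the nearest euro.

i = 0.066/12 = 0.0055 per month; n = 16·12 = 192.
PV = PMT · [1 − (1+i)^(−n)] / i = 1670 · 118.390488 = 197,712.1144

€197,712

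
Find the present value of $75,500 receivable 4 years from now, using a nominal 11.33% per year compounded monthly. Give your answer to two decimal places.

$48,089.26

With 12 periods per year: i = 0.00944167, n = 48.
Discount factor = (1+0.00944167)^(−48) = 0.636944; PV = 75,500 × 0.636944 = 48,089.2551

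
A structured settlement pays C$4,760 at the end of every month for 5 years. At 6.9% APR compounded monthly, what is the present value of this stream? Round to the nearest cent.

Periodic rate i = 0.069/12 = 0.00575; n = 5 × 12 = 60 periods.
Annuity factor a(60|0.00575) = 50.622524; PV = 4760 × 50.622524 = 240,963.2166

C$240,963.22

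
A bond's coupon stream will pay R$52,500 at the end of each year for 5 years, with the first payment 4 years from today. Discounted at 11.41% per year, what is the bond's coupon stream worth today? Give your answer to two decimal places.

R$138,880.58

PV at t=3 (ordinary 5-year annuity): 52500 × a(5|0.1141) = 52500 × 3.658093 = 192,049.8764
PV₀ = 192,049.8764 / (1+0.1141)^3 = 192,049.8764 / 1.382842 = 138,880.5761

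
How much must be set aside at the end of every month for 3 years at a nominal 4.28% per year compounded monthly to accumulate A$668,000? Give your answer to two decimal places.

Periodic rate i = 0.0428/12 = 0.00356667; n = 3 × 12 = 36 periods.
FV-annuity factor = 38.340564; PMT = 668000 / 38.340564 = 17,422.8008

A$17,422.80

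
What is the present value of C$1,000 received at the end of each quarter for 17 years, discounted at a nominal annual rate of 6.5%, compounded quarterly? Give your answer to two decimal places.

C$40,974.41

i = 0.065/4 = 0.01625 per quarter; n = 17·4 = 68.
Annuity factor a(68|0.01625) = 40.974412; PV = 1000 × 40.974412 = 40,974.4116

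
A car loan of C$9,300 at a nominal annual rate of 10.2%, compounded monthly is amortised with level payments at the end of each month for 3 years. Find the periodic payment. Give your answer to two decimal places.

C$300.96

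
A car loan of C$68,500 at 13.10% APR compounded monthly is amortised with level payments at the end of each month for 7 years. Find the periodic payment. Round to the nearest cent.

C$1,249.88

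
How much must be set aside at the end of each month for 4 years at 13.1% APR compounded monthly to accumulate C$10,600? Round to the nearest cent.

i = 0.131/12 = 0.0109167 per month; n = 4·12 = 48.
FV-annuity factor = 62.654724; PMT = 10600 / 62.654724 = 169.1812

C$169.18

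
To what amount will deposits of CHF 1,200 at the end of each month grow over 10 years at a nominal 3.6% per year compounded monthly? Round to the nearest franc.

CHF 173,023

With 12 periods per year: i = 0.003, n = 120.
FV = 1200 × [(1+0.003)^120 − 1] / 0.003 = 1200 × 144.185723 = 173,022.8677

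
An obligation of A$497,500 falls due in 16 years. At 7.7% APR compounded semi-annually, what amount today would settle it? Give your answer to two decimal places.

Periodic rate i = 0.077/2 = 0.0385; n = 16 × 2 = 32 periods.
PV = FV·(1+i)^(−n) = 497,500 × 0.298533 = 148,520.0399

A$148,520.04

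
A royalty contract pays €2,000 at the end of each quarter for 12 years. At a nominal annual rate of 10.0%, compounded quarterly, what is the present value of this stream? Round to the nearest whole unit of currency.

€55,546

Periodic rate i = 0.1/4 = 0.025; n = 12 × 4 = 48 periods.
PV = 2000 × [1 − (1+0.025)^(−48)] / 0.025 = 2000 × 27.773154 = 55,546.3074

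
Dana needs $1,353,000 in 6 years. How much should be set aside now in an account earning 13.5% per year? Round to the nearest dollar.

$632,882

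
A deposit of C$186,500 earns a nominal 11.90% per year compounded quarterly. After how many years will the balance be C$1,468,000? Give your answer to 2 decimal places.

17.59 years

Periodic rate i = 0.119/4 = 0.02975.
n = ln(1.468e+06/186500) / ln(1+0.02975) = ln(7.87131) / 0.029316 = 70.3787 quarters
= 70.3787/4 years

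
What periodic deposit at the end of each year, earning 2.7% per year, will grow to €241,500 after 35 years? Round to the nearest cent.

FV-annuity factor = 57.065593; PMT = 241500 / 57.065593 = 4,231.9721

€4,231.97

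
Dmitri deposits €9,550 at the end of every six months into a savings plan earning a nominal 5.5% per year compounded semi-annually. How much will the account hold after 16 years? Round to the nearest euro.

€480,077

i = 0.055/2 = 0.0275 per half-year; n = 16·2 = 32.
FV = 9550 × [(1+0.0275)^32 − 1] / 0.0275 = 9550 × 50.269868 = 480,077.2424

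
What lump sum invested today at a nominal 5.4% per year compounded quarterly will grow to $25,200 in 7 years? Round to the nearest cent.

$17,311.53

i = 0.054/4 = 0.0135 per quarter; n = 7·4 = 28.
PV = FV·(1+i)^(−n) = 25,200 × 0.686965 = 17,311.5301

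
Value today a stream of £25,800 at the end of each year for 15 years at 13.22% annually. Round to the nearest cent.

PV = PMT · [1 − (1+i)^(−n)] / i = 25800 · 6.389612 = 164,851.9868

£164,851.99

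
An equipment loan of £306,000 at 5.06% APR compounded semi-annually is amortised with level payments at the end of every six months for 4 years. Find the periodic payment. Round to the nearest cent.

£42,731.62

i = 0.0506/2 = 0.0253 per half-year; n = 4·2 = 8.
Annuity-PV factor = 7.160974; PMT = 306000 / 7.160974 = 42,731.6157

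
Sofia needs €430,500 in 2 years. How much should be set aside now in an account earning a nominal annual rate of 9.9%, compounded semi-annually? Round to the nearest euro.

i = 0.099/2 = 0.0495 per half-year; n = 2·2 = 4.
Discount factor = (1+0.0495)^(−4) = 0.824271; PV = 430,500 × 0.824271 = 354,848.8353

€354,849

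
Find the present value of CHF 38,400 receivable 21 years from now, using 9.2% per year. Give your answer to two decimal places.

Discount factor = (1+0.092)^(−21) = 0.157516; PV = 38,400 × 0.157516 = 6,048.6133

CHF 6,048.61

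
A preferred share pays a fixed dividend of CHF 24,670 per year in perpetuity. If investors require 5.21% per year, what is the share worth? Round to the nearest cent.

PV = C/r = 24670/0.0521 = 473,512.4760

CHF 473,512.48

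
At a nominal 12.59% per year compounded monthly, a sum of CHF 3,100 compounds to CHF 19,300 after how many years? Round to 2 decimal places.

Periodic rate i = 0.1259/12 = 0.0104917.
n = ln(19300/3100) / ln(1+0.0104917) = ln(6.22581) / 0.010437 = 175.2133 months
= 175.2133/12 years

14.60 years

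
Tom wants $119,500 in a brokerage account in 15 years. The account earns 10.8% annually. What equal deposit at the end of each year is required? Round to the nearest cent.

FV-annuity factor = 33.860135; PMT = 119500 / 33.860135 = 3,529.2240

$3,529.22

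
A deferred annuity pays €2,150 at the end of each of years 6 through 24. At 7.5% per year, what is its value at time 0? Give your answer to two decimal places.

€14,914.73

Value one period before first payment (t=5): 2150 × [1 − (1+0.075)^(−19)] / 0.075 = 2150 × 9.959078 = 21,412.0182
Discount back 5 years: 21,412.0182 × (1+0.075)^(−5) = 21,412.0182 × 0.696559 = 14,914.7261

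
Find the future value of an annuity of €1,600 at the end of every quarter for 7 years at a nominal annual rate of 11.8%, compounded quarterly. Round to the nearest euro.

i = 0.118/4 = 0.0295 per quarter; n = 7·4 = 28.
Accumulation factor s(28|0.0295) = 42.611274; FV = 1600 × 42.611274 = 68,178.0378

€68,178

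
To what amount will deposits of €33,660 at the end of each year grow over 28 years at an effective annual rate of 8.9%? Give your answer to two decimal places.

€3,738,076.13

Accumulation factor s(28|0.089) = 111.053955; FV = 33660 × 111.053955 = 3,738,076.1342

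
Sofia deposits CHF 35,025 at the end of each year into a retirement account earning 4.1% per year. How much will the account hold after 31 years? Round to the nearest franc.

CHF 2,114,436

FV = 35025 × [(1+0.041)^31 − 1] / 0.041 = 35025 × 60.369329 = 2,114,435.7376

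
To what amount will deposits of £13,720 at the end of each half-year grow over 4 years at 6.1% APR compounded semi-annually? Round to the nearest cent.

£122,219.53

With 2 periods per year: i = 0.0305, n = 8.
FV = 13720 × [(1+0.0305)^8 − 1] / 0.0305 = 13720 × 8.908129 = 122,219.5339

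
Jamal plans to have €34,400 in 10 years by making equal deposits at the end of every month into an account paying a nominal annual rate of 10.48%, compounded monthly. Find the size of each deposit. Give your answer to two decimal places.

€163.36

With 12 periods per year: i = 0.00873333, n = 120.
FV-annuity factor = 210.571975; PMT = 34400 / 210.571975 = 163.3646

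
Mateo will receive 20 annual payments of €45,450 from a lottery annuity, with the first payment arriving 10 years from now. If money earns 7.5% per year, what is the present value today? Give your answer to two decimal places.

€241,670.29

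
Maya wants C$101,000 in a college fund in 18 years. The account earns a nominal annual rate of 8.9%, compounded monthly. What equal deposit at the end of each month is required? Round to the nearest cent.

With 12 periods per year: i = 0.00741667, n = 216.
PMT = 101000 / ( [(1+0.00741667)^216 − 1] / 0.00741667 ) = 101000 / 530.386016 = 190.4273

C$190.43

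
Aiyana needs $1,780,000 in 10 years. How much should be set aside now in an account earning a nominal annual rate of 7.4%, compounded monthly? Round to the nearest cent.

With 12 periods per year: i = 0.00616667, n = 120.
PV = 1,780,000 / (1 + 0.00616667)^120 = 1,780,000 / 2.091178 = 851,194.7688

$851,194.77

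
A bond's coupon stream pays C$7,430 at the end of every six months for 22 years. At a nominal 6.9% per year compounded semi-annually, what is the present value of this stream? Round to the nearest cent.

i = 0.069/2 = 0.0345 per half-year; n = 22·2 = 44.
Annuity factor a(44|0.0345) = 22.468636; PV = 7430 × 22.468636 = 166,941.9673

C$166,941.97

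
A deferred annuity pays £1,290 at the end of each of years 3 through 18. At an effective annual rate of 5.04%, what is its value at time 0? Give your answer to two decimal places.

£12,635.27

PV at t=2 (ordinary 16-year annuity): 1290 × a(16|0.0504) = 1290 × 10.806979 = 13,941.0033
PV₀ = 13,941.0033 / (1+0.0504)^2 = 13,941.0033 / 1.103340 = 12,635.2722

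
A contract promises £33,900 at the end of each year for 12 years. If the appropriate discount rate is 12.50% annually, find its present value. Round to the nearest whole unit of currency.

£205,213

PV = PMT · [1 − (1+i)^(−n)] / i = 33900 · 6.053476 = 205,212.8433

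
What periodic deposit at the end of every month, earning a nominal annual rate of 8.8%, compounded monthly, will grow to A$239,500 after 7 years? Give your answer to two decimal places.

A$2,072.74

With 12 periods per year: i = 0.00733333, n = 84.
FV-annuity factor = 115.547761; PMT = 239500 / 115.547761 = 2,072.7360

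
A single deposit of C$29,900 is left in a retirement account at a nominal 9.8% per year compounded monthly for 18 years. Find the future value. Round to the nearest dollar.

C$173,243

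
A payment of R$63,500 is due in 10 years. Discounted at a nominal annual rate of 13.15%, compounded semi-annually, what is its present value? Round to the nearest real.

R$17,769

Periodic rate i = 0.1315/2 = 0.06575; n = 10 × 2 = 20 periods.
Discount factor = (1+0.06575)^(−20) = 0.279829; PV = 63,500 × 0.279829 = 17,769.1600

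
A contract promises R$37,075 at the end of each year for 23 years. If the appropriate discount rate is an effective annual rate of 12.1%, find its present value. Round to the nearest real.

PV = 37075 × [1 − (1+0.121)^(−23)] / 0.121 = 37075 × 7.667035 = 284,255.3173

R$284,255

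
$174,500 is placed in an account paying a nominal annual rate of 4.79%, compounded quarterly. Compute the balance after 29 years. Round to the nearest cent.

$694,209.17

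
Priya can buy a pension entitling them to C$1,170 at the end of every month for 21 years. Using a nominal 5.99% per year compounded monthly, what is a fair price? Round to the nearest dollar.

i = 0.0599/12 = 0.00499167 per month; n = 21·12 = 252.
PV = 1170 × [1 − (1+0.00499167)^(−252)] / 0.00499167 = 1170 × 143.210451 = 167,556.2274

C$167,556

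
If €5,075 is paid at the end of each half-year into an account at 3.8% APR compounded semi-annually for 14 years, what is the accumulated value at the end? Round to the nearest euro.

With 2 periods per year: i = 0.019, n = 28.
FV = PMT · [(1+i)^n − 1] / i = 5075 · 36.518873 = 185,333.2826

€185,333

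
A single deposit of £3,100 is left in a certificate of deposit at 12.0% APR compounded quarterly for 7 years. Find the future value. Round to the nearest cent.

Periodic rate i = 0.12/4 = 0.03; n = 7 × 4 = 28 periods.
3,100 × (1+0.03)^28 = 3,100 × 2.287928 = 7,092.5758

£7,092.58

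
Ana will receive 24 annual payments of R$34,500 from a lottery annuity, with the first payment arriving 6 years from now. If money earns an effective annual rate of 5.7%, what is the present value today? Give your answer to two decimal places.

PV at t=5 (ordinary 24-year annuity): 34500 × a(24|0.057) = 34500 × 12.905916 = 445,254.1089
PV₀ = 445,254.1089 / (1+0.057)^5 = 445,254.1089 / 1.319395 = 337,468.3121

R$337,468.31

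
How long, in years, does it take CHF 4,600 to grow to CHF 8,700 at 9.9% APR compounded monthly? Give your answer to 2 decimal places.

Periodic rate i = 0.099/12 = 0.00825.
n = ln(8700/4600) / ln(1+0.00825) = ln(1.89130) / 0.008216 = 77.5626 months
= 77.5626/12 years

6.46 years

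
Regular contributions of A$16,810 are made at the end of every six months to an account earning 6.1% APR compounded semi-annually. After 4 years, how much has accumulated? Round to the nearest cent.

A$149,745.65

Periodic rate i = 0.061/2 = 0.0305; n = 4 × 2 = 8 periods.
Accumulation factor s(8|0.0305) = 8.908129; FV = 16810 × 8.908129 = 149,745.6534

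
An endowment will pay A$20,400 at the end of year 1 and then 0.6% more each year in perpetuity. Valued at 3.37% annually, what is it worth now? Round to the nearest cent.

A$736,462.09

PV = PMT / (i − g) = 20400 / (0.0337 − 0.006) = 20400 / 0.027700 = 736,462.0939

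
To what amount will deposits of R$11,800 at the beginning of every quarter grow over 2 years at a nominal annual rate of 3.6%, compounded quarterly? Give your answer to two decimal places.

R$98,304.58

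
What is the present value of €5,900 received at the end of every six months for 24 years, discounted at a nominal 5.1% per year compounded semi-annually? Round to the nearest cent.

€162,284.98

With 2 periods per year: i = 0.0255, n = 48.
PV = PMT · [1 − (1+i)^(−n)] / i = 5900 · 27.505928 = 162,284.9778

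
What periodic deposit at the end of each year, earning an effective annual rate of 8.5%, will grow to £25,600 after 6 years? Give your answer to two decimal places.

£3,445.94

FV-annuity factor = 7.429030; PMT = 25600 / 7.429030 = 3,445.9414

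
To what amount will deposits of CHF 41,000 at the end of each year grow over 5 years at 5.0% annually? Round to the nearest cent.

CHF 226,550.88

Accumulation factor s(5|0.05) = 5.525631; FV = 41000 × 5.525631 = 226,550.8813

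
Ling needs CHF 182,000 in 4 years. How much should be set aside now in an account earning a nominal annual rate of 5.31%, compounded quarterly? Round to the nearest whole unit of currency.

CHF 147,379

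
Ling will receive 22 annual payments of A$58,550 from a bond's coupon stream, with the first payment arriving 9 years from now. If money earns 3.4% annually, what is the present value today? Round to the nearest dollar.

Value one period before first payment (t=8): 58550 × [1 − (1+0.034)^(−22)] / 0.034 = 58550 × 15.316630 = 896,788.6874
Discount back 8 years: 896,788.6874 × (1+0.034)^(−8) = 896,788.6874 × 0.765307 = 686,318.6667

A$686,319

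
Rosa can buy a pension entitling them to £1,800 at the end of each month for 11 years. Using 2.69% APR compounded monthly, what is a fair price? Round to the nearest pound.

£205,474

Periodic rate i = 0.0269/12 = 0.00224167; n = 11 × 12 = 132 periods.
PV = PMT · [1 − (1+i)^(−n)] / i = 1800 · 114.152481 = 205,474.4658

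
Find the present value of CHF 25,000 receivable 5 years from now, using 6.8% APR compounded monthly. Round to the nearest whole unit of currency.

CHF 17,811

Periodic rate i = 0.068/12 = 0.00566667; n = 5 × 12 = 60 periods.
Discount factor = (1+0.00566667)^(−60) = 0.712454; PV = 25,000 × 0.712454 = 17,811.3436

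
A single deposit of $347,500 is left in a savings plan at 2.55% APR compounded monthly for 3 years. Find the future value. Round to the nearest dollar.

With 12 periods per year: i = 0.002125, n = 36.
FV = 347,500 × (1 + 0.002125)^36 = 375,096.5647

$375,097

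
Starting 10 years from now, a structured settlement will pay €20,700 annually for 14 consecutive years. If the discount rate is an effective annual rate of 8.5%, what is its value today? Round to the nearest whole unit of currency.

€79,568

PV at t=9 (ordinary 14-year annuity): 20700 × a(14|0.085) = 20700 × 8.010097 = 165,809.0014
Discount back 9 years: 165,809.0014 × (1+0.085)^(−9) = 165,809.0014 × 0.479880 = 79,568.3697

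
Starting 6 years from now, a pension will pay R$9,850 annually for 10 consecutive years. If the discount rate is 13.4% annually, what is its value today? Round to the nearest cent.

PV at t=5 (ordinary 10-year annuity): 9850 × a(10|0.134) = 9850 × 5.340592 = 52,604.8349
PV₀ = 52,604.8349 / (1+0.134)^5 = 52,604.8349 / 1.875276 = 28,051.7777

R$28,051.78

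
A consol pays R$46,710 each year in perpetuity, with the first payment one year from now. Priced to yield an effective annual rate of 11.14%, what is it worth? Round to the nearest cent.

R$419,299.82

PV = PMT / i = 46710 / 0.1114 = 419,299.8205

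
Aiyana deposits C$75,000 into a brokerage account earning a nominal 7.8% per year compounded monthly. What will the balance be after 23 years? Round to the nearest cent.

C$448,398.68

Periodic rate i = 0.078/12 = 0.0065; n = 23 × 12 = 276 periods.
FV = PV·(1+i)^n = 75,000 × 5.978649 = 448,398.6841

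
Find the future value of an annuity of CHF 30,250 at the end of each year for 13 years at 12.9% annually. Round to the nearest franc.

CHF 900,925

FV = PMT · [(1+i)^n − 1] / i = 30250 · 29.782640 = 900,924.8533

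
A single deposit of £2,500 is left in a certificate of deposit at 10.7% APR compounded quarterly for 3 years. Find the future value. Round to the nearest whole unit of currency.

With 4 periods per year: i = 0.02675, n = 12.
FV = PV·(1+i)^n = 2,500 × 1.372703 = 3,431.7571

£3,432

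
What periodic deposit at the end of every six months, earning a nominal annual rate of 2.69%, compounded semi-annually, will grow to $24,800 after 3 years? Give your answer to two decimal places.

$3,996.52

i = 0.0269/2 = 0.01345 per half-year; n = 3·2 = 6.
FV-annuity factor = 6.205405; PMT = 24800 / 6.205405 = 3,996.5161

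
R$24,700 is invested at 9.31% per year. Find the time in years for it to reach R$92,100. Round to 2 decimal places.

14.78 years

(1+i)^n = 92100/24700 = 3.72874, so n = ln 3.72874 / ln 1.0931 = 14.7844 years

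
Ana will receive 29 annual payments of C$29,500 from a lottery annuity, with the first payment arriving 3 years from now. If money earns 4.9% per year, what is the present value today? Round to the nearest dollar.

C$410,468

Value one period before first payment (t=2): 29500 × [1 − (1+0.049)^(−29)] / 0.049 = 29500 × 15.311162 = 451,679.2717
Discount back 2 years: 451,679.2717 × (1+0.049)^(−2) = 451,679.2717 × 0.908760 = 410,467.8856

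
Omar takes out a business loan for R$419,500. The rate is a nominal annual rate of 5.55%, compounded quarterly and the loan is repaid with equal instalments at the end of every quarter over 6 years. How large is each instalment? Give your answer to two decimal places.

Periodic rate i = 0.0555/4 = 0.013875; n = 6 × 4 = 24 periods.
PMT = 419500 / ( [1 − (1+0.013875)^(−24)] / 0.013875 ) = 419500 / 20.294574 = 20,670.5498

R$20,670.55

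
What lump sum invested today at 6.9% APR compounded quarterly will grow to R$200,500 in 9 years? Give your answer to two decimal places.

R$108,322.14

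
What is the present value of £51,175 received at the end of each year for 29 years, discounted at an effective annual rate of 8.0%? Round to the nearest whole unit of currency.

Annuity factor a(29|0.08) = 11.158406; PV = 51175 × 11.158406 = 571,031.4276

£571,031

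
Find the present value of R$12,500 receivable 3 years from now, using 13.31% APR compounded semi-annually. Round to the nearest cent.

R$8,492.25

With 2 periods per year: i = 0.06655, n = 6.
PV = FV·(1+i)^(−n) = 12,500 × 0.679380 = 8,492.2485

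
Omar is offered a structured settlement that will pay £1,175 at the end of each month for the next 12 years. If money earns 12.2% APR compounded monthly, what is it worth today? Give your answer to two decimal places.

£88,642.15

With 12 periods per year: i = 0.0101667, n = 144.
PV = PMT · [1 − (1+i)^(−n)] / i = 1175 · 75.440130 = 88,642.1529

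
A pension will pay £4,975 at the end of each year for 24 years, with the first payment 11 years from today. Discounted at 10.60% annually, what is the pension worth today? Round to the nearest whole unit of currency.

Value one period before first payment (t=10): 4975 × [1 − (1+0.106)^(−24)] / 0.106 = 4975 × 8.593398 = 42,752.1535
PV₀ = 42,752.1535 / (1+0.106)^10 = 42,752.1535 / 2.738743 = 15,610.1374

£15,610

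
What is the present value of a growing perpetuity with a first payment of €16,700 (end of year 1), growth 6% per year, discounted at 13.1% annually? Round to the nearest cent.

€235,211.27

PV = D₁/(r − g) = 16700/(0.131 − 0.06) = 235,211.2676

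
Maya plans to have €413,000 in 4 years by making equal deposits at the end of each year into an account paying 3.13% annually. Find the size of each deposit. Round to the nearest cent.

FV-annuity factor = 4.191749; PMT = 413000 / 4.191749 = 98,526.8818

€98,526.88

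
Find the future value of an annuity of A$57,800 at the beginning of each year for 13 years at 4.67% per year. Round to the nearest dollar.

FV = 57800 × [(1+0.0467)^13 − 1] / 0.0467 × (1+i) = 57800 × 18.155720 = 1,049,400.5910
Payments are at the start of each period, so multiply by (1+i).

A$1,049,401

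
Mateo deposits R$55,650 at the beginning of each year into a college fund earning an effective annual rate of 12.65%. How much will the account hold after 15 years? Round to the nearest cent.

Accumulation factor s(15|0.1265) × (1+i) = 44.257755; FV = 55650 × 44.257755 = 2,462,944.0826
(annuity-due: payments at period start, so ×(1+i).)

R$2,462,944.08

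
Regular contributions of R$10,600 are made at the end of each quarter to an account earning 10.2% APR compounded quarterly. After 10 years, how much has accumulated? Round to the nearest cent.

R$722,444.78

i = 0.102/4 = 0.0255 per quarter; n = 10·4 = 40.
FV = 10600 × [(1+0.0255)^40 − 1] / 0.0255 = 10600 × 68.155168 = 722,444.7788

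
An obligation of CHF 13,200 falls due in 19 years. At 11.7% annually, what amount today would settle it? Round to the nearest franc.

PV = FV·(1+i)^(−n) = 13,200 × 0.122177 = 1,612.7373

CHF 1,613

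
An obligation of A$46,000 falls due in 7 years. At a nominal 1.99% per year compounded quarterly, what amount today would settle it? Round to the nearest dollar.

A$40,032

Periodic rate i = 0.0199/4 = 0.004975; n = 7 × 4 = 28 periods.
Discount factor = (1+0.004975)^(−28) = 0.870268; PV = 46,000 × 0.870268 = 40,032.3053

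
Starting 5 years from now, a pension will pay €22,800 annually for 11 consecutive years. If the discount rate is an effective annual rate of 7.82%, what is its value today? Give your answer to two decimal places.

Value one period before first payment (t=4): 22800 × [1 − (1+0.0782)^(−11)] / 0.0782 = 22800 × 7.201727 = 164,199.3864
PV₀ = 164,199.3864 / (1+0.0782)^4 = 164,199.3864 / 1.351442 = 121,499.4243

€121,499.42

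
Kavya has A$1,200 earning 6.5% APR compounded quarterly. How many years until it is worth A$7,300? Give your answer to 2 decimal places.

Periodic rate i = 0.065/4 = 0.01625.
n = ln(7300/1200) / ln(1+0.01625) = ln(6.08333) / 0.016119 = 112.0113 quarters
= 112.0113/4 years

28.00 years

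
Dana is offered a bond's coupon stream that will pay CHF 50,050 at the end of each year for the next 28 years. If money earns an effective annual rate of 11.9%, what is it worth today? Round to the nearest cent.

CHF 402,532.52

Annuity factor a(28|0.119) = 8.042608; PV = 50050 × 8.042608 = 402,532.5200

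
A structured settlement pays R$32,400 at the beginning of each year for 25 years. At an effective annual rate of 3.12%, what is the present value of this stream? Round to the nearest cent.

R$574,085.42

PV = 32400 × [1 − (1+0.0312)^(−25)] / 0.0312 × (1+i) = 32400 × 17.718686 = 574,085.4176
(annuity-due: payments at period start, so ×(1+i).)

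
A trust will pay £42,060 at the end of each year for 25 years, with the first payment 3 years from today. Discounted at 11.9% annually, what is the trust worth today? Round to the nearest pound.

£265,289

PV at t=2 (ordinary 25-year annuity): 42060 × a(25|0.119) = 42060 × 7.897885 = 332,185.0412
PV₀ = 332,185.0412 / (1+0.119)^2 = 332,185.0412 / 1.252161 = 265,289.4006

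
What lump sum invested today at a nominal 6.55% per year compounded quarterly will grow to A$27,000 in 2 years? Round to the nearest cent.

A$23,710.02

Periodic rate i = 0.0655/4 = 0.016375; n = 2 × 4 = 8 periods.
Discount factor = (1+0.016375)^(−8) = 0.878149; PV = 27,000 × 0.878149 = 23,710.0228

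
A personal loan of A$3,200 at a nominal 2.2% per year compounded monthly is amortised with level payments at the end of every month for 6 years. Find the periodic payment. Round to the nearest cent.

A$47.48

With 12 periods per year: i = 0.00183333, n = 72.
PMT = 3200 / ( [1 − (1+0.00183333)^(−72)] / 0.00183333 ) = 3200 / 67.392595 = 47.4830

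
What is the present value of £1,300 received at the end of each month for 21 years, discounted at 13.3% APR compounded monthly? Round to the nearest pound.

£109,999

i = 0.133/12 = 0.0110833 per month; n = 21·12 = 252.
PV = 1300 × [1 − (1+0.0110833)^(−252)] / 0.0110833 = 1300 × 84.614854 = 109,999.3102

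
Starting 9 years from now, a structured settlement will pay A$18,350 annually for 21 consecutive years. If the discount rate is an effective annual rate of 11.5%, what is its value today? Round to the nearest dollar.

A$60,003

PV at t=8 (ordinary 21-year annuity): 18350 × a(21|0.115) = 18350 × 7.811494 = 143,340.9157
Discount back 8 years: 143,340.9157 × (1+0.115)^(−8) = 143,340.9157 × 0.418602 = 60,002.7611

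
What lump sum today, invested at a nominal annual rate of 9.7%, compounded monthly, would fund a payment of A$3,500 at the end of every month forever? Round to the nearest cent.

Periodic rate i = 0.097/12 = 0.00808333.
PV = C/r = 3500/0.00808333 = 432,989.6907

A$432,989.69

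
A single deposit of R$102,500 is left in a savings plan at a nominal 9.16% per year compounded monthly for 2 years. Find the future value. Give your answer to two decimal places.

Periodic rate i = 0.0916/12 = 0.00763333; n = 2 × 12 = 24 periods.
FV = PV·(1+i)^n = 102,500 × 1.200219 = 123,022.4825

R$123,022.48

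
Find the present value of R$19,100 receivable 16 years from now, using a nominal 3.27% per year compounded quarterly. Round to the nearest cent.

With 4 periods per year: i = 0.008175, n = 64.
Discount factor = (1+0.008175)^(−64) = 0.593883; PV = 19,100 × 0.593883 = 11,343.1647

R$11,343.16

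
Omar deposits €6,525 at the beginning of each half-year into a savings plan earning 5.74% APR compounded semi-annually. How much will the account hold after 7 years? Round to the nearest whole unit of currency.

€113,683

With 2 periods per year: i = 0.0287, n = 14.
Accumulation factor s(14|0.0287) × (1+i) = 17.422686; FV = 6525 × 17.422686 = 113,683.0262
Payments are at the start of each period, so multiply by (1+i).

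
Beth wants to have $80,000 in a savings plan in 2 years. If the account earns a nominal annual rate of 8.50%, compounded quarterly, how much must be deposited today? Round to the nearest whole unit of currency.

With 4 periods per year: i = 0.02125, n = 8.
PV = FV·(1+i)^(−n) = 80,000 × 0.845169 = 67,613.5020

$67,614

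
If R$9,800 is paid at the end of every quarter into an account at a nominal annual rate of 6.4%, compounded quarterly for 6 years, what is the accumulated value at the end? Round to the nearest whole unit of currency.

R$284,010

With 4 periods per year: i = 0.016, n = 24.
Accumulation factor s(24|0.016) = 28.980601; FV = 9800 × 28.980601 = 284,009.8877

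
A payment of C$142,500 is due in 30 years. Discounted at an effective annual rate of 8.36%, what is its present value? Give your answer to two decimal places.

C$12,815.78

PV = FV·(1+i)^(−n) = 142,500 × 0.089935 = 12,815.7779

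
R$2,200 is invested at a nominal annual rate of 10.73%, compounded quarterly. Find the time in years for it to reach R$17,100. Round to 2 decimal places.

19.37 years

Periodic rate i = 0.1073/4 = 0.026825.
(1+i)^n = 17100/2200 = 7.77273, so n = ln 7.77273 / ln 1.02683 = 77.4652 quarters
= 77.4652/4 years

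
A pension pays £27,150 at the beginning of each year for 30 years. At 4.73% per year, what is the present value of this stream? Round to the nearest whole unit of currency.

£450,885

PV = PMT · [1 − (1+i)^(−n)] / i × (1+i) = 27150 · 16.607169 = 450,884.6278
Payments are at the start of each period, so multiply by (1+i).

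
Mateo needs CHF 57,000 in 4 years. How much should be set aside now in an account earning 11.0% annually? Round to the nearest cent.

PV = 57,000 / (1 + 0.11)^4 = 57,000 / 1.518070 = 37,547.6655

CHF 37,547.67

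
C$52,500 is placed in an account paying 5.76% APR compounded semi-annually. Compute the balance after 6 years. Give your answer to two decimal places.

i = 0.0576/2 = 0.0288 per half-year; n = 6·2 = 12.
FV = 52,500 × (1 + 0.0288)^12 = 73,812.6454

C$73,812.65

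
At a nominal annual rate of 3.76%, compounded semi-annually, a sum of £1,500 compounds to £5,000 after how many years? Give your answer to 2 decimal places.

32.32 years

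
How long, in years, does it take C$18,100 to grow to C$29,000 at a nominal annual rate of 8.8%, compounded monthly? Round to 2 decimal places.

5.38 years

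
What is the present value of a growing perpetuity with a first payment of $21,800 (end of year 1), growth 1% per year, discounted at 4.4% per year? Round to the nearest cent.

$641,176.47

PV = D₁/(r − g) = 21800/(0.044 − 0.01) = 641,176.4706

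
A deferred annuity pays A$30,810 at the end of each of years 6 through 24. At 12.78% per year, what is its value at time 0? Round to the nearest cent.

A$118,683.76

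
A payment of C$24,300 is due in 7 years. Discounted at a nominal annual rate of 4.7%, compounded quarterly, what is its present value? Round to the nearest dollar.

C$17,521

Periodic rate i = 0.047/4 = 0.01175; n = 7 × 4 = 28 periods.
Discount factor = (1+0.01175)^(−28) = 0.721025; PV = 24,300 × 0.721025 = 17,520.8958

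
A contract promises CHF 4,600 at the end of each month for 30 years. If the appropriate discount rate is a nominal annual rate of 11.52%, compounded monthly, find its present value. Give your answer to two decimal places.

CHF 463,794.91

With 12 periods per year: i = 0.0096, n = 360.
PV = PMT · [1 − (1+i)^(−n)] / i = 4600 · 100.824980 = 463,794.9095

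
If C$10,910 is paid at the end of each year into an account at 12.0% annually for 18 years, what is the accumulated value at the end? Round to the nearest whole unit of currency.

FV = PMT · [(1+i)^n − 1] / i = 10910 · 55.749715 = 608,229.3902

C$608,229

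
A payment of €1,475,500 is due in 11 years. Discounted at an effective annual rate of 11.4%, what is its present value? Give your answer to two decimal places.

€449,989.22

Discount factor = (1+0.114)^(−11) = 0.304974; PV = 1,475,500 × 0.304974 = 449,989.2249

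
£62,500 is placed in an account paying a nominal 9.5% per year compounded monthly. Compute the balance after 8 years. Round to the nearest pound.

£133,243

With 12 periods per year: i = 0.00791667, n = 96.
FV = PV·(1+i)^n = 62,500 × 2.131887 = 133,242.9305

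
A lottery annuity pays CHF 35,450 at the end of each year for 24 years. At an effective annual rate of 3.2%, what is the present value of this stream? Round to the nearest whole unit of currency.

CHF 587,633

Annuity factor a(24|0.032) = 16.576379; PV = 35450 × 16.576379 = 587,632.6487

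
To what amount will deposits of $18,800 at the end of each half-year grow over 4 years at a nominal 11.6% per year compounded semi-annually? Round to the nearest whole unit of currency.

With 2 periods per year: i = 0.058, n = 8.
FV = 18800 × [(1+0.058)^8 − 1] / 0.058 = 18800 × 9.826694 = 184,741.8519

$184,742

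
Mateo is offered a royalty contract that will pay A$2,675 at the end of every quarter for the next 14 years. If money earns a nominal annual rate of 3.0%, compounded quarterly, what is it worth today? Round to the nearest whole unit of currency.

A$121,952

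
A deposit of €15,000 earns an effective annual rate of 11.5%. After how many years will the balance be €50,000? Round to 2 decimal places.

11.06 years

(1+i)^n = 50000/15000 = 3.33333, so n = ln 3.33333 / ln 1.115 = 11.0604 years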